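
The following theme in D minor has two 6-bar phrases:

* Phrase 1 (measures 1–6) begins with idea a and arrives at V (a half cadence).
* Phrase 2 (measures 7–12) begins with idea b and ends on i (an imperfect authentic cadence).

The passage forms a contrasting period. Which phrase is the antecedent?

phrase 1

The phrase ending with the weaker cadence (half cadence) is the antecedent; the one ending more conclusively (imperfect authentic cadence) is the consequent. The antecedent is phrase 1.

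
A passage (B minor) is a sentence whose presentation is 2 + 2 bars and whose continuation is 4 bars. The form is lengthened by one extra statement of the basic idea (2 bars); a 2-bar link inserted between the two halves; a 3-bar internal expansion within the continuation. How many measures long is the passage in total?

15 measures

Basic sentence: 2 + 2 + 4 = 8 bars.
8 (basic form) + 2 (extra statement) + 2 (link) + 3 (internal expansion) = 15.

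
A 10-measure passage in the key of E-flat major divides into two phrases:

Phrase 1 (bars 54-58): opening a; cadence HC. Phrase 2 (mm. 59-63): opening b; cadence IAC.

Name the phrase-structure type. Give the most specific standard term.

Phrase 1 ends with a half cadence (weaker) and phrase 2 with an imperfect authentic cadence (stronger): antecedent + consequent = a period.
The two phrases open with different material (a / b), so the period is contrasting.

contrasting period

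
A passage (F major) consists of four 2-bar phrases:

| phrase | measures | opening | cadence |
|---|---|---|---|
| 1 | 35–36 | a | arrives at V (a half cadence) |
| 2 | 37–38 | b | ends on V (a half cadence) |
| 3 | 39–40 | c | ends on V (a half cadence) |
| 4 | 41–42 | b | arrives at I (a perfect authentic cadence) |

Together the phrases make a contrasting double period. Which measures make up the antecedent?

In a double period the first pair of phrases (ending half cadence) is the large antecedent and the second pair (ending perfect authentic cadence) is the large consequent; the antecedent is measures 35–38.

measures 35–38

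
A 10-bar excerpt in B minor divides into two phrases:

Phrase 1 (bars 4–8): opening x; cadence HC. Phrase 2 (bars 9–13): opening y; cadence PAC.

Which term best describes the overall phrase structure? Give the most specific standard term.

contrasting period

Phrase 1 ends with a half cadence (weaker) and phrase 2 with a perfect authentic cadence (stronger): antecedent + consequent = a period.
The two phrases open with different material (x / y), so the period is contrasting.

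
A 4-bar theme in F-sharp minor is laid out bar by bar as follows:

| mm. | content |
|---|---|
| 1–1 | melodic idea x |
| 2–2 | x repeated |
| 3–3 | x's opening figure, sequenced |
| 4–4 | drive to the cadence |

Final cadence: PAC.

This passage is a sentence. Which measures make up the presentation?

The presentation of a sentence is the basic idea (bar 1) plus its repetition (m. 2); the presentation is therefore mm. 1–2.

measures 1–2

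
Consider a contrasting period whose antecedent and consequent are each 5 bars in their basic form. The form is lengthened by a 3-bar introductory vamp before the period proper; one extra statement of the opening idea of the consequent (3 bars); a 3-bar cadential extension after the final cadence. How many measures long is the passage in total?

19 measures

Basic contrasting period: 5 + 5 = 10 bars.
10 (basic form) + 3 (introduction) + 3 (extra statement) + 3 (cadential extension) = 19.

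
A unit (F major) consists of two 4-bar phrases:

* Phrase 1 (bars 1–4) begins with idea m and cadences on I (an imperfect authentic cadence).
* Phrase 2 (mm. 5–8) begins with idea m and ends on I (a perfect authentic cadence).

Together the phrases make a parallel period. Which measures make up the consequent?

measures 5–8

The phrase ending with the weaker cadence (imperfect authentic cadence) is the antecedent; the one ending more conclusively (perfect authentic cadence) is the consequent. The consequent is measures 5–8.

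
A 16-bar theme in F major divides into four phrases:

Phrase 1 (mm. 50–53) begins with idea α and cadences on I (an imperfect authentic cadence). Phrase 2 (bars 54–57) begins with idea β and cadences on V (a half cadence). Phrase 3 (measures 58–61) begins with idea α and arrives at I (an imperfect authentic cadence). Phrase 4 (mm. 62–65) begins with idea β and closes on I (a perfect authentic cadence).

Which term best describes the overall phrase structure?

parallel double period

Four phrases in two halves: the first half (bars 50-57) ends with a half cadence, the second (measures 58–65) with a perfect authentic cadence — a large antecedent–consequent pair, i.e. a double period.
Phrase 3 begins with the same material as phrase 1, making it parallel.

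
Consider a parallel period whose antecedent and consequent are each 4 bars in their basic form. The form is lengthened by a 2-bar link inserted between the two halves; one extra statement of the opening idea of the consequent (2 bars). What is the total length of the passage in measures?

12 measures

Basic parallel period: 4 + 4 = 8 bars.
8 (basic form) + 2 (link) + 2 (extra statement) = 12.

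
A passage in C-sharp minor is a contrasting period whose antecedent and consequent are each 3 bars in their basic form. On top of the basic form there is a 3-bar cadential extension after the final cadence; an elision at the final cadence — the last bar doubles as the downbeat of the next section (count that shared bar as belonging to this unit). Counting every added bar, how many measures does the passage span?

Basic contrasting period: 3 + 3 = 6 bars.
6 (basic form) + 3 (cadential extension) = 9.
The elision shares a bar with the next section but does not change this unit's count.

9 measures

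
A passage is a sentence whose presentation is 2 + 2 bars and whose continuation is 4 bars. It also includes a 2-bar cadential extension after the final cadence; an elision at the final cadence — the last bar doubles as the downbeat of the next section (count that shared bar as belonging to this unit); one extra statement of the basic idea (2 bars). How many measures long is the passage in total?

Basic sentence: 2 + 2 + 4 = 8 bars.
8 (basic form) + 2 (cadential extension) + 2 (extra statement) = 12.
The elision shares a bar with the next section but does not change this unit's count.

12 measures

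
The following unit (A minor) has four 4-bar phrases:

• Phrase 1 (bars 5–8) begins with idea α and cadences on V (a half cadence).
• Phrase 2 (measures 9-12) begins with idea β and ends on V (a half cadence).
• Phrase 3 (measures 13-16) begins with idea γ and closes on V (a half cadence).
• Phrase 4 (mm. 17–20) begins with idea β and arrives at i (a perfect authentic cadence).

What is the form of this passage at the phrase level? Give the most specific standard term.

Four phrases in two halves: the first half (measures 5–12) ends with a half cadence, the second (bars 13–20) with a perfect authentic cadence — a large antecedent–consequent pair, i.e. a double period.
Phrase 3 begins with different material from phrase 1, making it contrasting.

contrasting double period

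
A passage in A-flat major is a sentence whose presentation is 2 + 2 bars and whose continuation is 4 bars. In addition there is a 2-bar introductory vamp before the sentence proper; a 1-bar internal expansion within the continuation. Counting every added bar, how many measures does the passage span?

11 measures

Basic sentence: 2 + 2 + 4 = 8 bars.
8 (basic form) + 2 (introduction) + 1 (internal expansion) = 11.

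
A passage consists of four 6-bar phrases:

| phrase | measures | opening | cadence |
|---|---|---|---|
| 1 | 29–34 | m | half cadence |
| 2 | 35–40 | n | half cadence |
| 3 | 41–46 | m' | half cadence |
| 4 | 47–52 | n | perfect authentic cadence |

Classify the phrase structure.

Four phrases in two halves: the first half (measures 29-40) ends with a half cadence, the second (mm. 41-52) with a perfect authentic cadence — a large antecedent–consequent pair, i.e. a double period.
Phrase 3 begins with the same material as phrase 1, making it parallel.

parallel double period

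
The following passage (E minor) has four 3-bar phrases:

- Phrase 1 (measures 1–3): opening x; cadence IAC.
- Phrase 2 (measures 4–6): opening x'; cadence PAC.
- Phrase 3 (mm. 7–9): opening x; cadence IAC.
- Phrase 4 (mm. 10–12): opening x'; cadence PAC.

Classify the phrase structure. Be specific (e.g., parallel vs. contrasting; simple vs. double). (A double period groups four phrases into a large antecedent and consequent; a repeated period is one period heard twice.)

repeated period

The cadence pattern IAC–PAC–IAC–PAC is weak–strong twice, and phrases 3–4 restate phrases 1–2: a period heard twice, not a double period (which would end weakly at phrase 2).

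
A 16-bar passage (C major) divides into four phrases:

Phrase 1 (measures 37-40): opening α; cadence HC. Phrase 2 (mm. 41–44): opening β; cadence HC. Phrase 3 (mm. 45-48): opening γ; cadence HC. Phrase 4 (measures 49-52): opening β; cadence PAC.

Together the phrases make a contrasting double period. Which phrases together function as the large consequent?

phrases 3 and 4

In a double period the first pair of phrases (ending half cadence) is the large antecedent and the second pair (ending perfect authentic cadence) is the large consequent; the consequent is phrases 3 and 4.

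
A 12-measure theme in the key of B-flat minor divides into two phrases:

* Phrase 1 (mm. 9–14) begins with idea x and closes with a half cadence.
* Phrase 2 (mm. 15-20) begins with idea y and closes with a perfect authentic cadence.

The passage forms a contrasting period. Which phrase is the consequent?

The phrase ending with the weaker cadence (half cadence) is the antecedent; the one ending more conclusively (perfect authentic cadence) is the consequent. The consequent is phrase 2.

phrase 2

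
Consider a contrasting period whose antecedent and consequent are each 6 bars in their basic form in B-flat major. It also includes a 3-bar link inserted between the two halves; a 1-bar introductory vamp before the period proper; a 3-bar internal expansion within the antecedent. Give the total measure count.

Basic contrasting period: 6 + 6 = 12 bars.
12 (basic form) + 3 (link) + 1 (introduction) + 3 (internal expansion) = 19.

19 measures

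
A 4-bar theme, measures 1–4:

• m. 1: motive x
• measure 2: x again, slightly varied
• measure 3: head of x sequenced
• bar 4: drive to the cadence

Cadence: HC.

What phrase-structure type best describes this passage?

Basic idea (m. 1) + its repetition (bar 2) form the presentation; fragmentation and cadence (mm. 3–4) form the continuation — the 4-bar whole is a sentence.

sentence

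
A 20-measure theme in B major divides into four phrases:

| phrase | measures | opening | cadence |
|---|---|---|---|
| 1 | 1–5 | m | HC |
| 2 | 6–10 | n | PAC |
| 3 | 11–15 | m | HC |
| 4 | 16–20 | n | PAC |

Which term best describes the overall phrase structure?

The cadence pattern HC–PAC–HC–PAC is weak–strong twice, and phrases 3–4 restate phrases 1–2: a period heard twice, not a double period (which would end weakly at phrase 2).

repeated period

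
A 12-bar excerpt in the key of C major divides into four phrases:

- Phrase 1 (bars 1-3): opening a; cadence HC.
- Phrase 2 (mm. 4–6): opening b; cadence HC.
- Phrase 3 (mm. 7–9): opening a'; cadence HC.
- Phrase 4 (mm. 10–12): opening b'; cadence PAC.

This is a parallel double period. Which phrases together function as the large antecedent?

phrases 1 and 2

In a double period the first pair of phrases (ending half cadence) is the large antecedent and the second pair (ending perfect authentic cadence) is the large consequent; the antecedent is phrases 1 and 2.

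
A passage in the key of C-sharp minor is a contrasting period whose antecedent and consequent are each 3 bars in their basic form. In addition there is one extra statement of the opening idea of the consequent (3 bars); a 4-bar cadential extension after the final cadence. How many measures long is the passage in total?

Basic contrasting period: 3 + 3 = 6 bars.
6 (basic form) + 3 (extra statement) + 4 (cadential extension) = 13.

13 measures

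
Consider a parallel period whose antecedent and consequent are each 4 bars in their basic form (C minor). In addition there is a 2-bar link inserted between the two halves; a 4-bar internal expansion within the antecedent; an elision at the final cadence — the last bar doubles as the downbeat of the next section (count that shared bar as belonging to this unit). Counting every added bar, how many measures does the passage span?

14 measures

Basic parallel period: 4 + 4 = 8 bars.
8 (basic form) + 2 (link) + 4 (internal expansion) = 14.
The elision shares a bar with the next section but does not change this unit's count.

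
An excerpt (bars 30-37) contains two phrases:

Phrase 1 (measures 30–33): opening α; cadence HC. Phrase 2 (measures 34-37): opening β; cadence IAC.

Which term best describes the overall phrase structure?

contrasting period

Phrase 1 ends with a half cadence (weaker) and phrase 2 with an imperfect authentic cadence (stronger): antecedent + consequent = a period.
The two phrases open with different material (α / β), so the period is contrasting.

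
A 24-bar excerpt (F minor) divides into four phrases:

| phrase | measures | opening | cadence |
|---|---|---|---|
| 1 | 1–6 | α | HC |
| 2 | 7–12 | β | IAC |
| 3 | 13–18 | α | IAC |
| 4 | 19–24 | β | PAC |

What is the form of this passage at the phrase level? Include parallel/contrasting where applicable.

parallel double period

Four phrases in two halves: the first half (mm. 1–12) ends with an imperfect authentic cadence, the second (measures 13–24) with a perfect authentic cadence — a large antecedent–consequent pair, i.e. a double period.
Phrase 3 begins with the same material as phrase 1, making it parallel.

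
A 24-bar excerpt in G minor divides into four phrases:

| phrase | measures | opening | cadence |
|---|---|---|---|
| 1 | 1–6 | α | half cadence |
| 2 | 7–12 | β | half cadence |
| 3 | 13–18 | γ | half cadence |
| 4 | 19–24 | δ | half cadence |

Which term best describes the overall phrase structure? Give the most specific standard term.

phrase group

Phrase 4 ends with a half cadence, no stronger than phrase 2's half cadence, so the four phrases do not form a double period; nor do phrases 3–4 duplicate 1–2, so it is not a repeated period. With no phrase reaching a conclusive cadence, the passage is a phrase group.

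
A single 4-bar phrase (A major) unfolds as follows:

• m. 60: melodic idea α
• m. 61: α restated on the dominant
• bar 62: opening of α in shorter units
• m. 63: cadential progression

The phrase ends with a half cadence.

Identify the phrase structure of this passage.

sentence

Basic idea (m. 60) + its repetition (m. 61) form the presentation; fragmentation and cadence (mm. 62-63) form the continuation — the 4-bar whole is a sentence.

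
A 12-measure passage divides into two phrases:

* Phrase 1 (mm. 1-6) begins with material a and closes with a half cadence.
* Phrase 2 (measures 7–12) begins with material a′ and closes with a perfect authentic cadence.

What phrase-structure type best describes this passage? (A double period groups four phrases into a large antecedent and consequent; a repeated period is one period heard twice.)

parallel period

Phrase 1 ends with a half cadence (weaker) and phrase 2 with a perfect authentic cadence (stronger): antecedent + consequent = a period.
The two phrases open with the same material (a / a′), so the period is parallel.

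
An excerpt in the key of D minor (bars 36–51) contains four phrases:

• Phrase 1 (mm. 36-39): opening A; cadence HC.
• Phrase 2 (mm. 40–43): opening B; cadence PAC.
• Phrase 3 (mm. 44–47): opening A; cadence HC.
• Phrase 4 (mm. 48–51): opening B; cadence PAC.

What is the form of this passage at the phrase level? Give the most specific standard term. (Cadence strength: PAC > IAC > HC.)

repeated period

The cadence pattern HC–PAC–HC–PAC is weak–strong twice, and phrases 3–4 restate phrases 1–2: a period heard twice, not a double period (which would end weakly at phrase 2).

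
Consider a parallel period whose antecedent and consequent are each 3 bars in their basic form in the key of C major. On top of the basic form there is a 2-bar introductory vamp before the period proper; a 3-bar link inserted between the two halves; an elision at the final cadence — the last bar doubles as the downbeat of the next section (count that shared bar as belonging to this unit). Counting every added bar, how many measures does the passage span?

Basic parallel period: 3 + 3 = 6 bars.
6 (basic form) + 2 (introduction) + 3 (link) = 11.
The elision shares a bar with the next section but does not change this unit's count.

11 measures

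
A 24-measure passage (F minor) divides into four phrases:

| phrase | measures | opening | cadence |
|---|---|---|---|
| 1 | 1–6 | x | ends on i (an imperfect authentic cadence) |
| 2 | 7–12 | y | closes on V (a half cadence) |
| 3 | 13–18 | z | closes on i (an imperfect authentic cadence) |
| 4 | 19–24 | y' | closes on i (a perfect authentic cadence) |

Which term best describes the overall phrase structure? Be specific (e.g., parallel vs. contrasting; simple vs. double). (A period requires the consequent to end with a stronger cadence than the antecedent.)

contrasting double period

Four phrases in two halves: the first half (bars 1–12) ends with a half cadence, the second (bars 13–24) with a perfect authentic cadence — a large antecedent–consequent pair, i.e. a double period.
Phrase 3 begins with different material from phrase 1, making it contrasting.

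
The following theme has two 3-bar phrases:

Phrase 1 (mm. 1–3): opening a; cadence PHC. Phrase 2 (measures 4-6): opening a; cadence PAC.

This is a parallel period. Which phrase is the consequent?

phrase 2

The phrase ending with the weaker cadence (Phrygian half cadence) is the antecedent; the one ending more conclusively (perfect authentic cadence) is the consequent. The consequent is phrase 2.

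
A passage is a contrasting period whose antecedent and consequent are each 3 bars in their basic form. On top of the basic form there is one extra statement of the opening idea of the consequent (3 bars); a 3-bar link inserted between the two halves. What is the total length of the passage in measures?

Basic contrasting period: 3 + 3 = 6 bars.
6 (basic form) + 3 (extra statement) + 3 (link) = 12.

12 measures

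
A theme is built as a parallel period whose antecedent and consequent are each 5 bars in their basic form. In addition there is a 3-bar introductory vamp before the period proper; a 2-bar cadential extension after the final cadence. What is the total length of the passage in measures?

15 measures

Basic parallel period: 5 + 5 = 10 bars.
10 (basic form) + 3 (introduction) + 2 (cadential extension) = 15.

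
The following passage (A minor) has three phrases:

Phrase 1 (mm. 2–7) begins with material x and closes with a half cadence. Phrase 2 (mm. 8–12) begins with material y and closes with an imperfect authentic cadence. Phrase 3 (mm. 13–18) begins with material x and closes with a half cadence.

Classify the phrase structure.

The final phrase closes with a half cadence, which is not stronger than the preceding imperfect authentic cadence; the 3 phrases lack an overall antecedent–consequent design and so form a phrase group.

phrase group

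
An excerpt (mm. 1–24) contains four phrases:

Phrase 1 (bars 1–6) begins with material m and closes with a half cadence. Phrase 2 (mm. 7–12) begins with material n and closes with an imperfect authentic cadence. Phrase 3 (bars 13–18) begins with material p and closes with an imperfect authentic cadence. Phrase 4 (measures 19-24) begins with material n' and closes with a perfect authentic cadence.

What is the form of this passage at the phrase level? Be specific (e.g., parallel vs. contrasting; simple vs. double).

Four phrases in two halves: the first half (bars 1–12) ends with an imperfect authentic cadence, the second (mm. 13–24) with a perfect authentic cadence — a large antecedent–consequent pair, i.e. a double period.
Phrase 3 begins with different material from phrase 1, making it contrasting.

contrasting double period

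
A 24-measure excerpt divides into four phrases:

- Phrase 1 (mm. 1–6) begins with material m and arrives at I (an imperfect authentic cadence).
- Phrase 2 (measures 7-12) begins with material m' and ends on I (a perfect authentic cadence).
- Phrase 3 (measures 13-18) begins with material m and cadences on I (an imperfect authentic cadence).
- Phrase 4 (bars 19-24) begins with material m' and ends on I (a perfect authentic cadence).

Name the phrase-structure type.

The cadence pattern IAC–PAC–IAC–PAC is weak–strong twice, and phrases 3–4 restate phrases 1–2: a period heard twice, not a double period (which would end weakly at phrase 2).

repeated period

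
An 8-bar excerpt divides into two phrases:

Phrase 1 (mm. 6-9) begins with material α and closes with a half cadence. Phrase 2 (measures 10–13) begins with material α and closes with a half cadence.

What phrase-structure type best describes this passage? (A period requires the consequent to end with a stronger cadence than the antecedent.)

repeated phrase

Both phrases have the same opening (α) and the same cadence (half cadence): the second is a restatement, not a consequent, so this is a repeated phrase rather than a period.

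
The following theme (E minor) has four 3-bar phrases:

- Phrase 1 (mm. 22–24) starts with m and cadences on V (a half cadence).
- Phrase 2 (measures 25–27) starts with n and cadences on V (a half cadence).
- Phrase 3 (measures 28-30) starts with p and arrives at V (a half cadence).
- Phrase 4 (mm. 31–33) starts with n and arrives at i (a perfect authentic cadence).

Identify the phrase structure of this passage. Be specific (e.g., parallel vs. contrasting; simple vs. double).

Four phrases in two halves: the first half (mm. 22–27) ends with a half cadence, the second (mm. 28–33) with a perfect authentic cadence — a large antecedent–consequent pair, i.e. a double period.
Phrase 3 begins with different material from phrase 1, making it contrasting.

contrasting double period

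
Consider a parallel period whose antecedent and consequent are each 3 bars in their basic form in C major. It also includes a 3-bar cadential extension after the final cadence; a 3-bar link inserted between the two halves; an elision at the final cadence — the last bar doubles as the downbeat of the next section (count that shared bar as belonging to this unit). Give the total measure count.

Basic parallel period: 3 + 3 = 6 bars.
6 (basic form) + 3 (cadential extension) + 3 (link) = 12.
The elision shares a bar with the next section but does not change this unit's count.

12 measures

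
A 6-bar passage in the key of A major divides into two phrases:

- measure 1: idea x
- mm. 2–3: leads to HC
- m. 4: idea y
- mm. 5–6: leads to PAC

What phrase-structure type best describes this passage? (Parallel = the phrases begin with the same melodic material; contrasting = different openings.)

Phrase 1 ends with a half cadence (weaker) and phrase 2 with a perfect authentic cadence (stronger): antecedent + consequent = a period.
The two phrases open with different material (x / y), so the period is contrasting.

contrasting period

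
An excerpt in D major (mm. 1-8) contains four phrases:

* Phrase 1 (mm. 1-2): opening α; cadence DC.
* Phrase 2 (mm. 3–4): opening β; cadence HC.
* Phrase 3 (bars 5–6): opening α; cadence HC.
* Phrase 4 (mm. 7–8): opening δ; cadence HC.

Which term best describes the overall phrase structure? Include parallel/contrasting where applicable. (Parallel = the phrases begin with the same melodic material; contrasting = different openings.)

phrase group

Phrase 4 ends with a half cadence, no stronger than phrase 2's half cadence, so the four phrases do not form a double period; nor do phrases 3–4 duplicate 1–2, so it is not a repeated period. With no phrase reaching a conclusive cadence, the passage is a phrase group.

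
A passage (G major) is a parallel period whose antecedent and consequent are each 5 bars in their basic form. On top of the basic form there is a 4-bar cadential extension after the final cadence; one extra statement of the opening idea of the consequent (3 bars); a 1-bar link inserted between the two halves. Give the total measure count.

18 measures

Basic parallel period: 5 + 5 = 10 bars.
10 (basic form) + 4 (cadential extension) + 3 (extra statement) + 1 (link) = 18.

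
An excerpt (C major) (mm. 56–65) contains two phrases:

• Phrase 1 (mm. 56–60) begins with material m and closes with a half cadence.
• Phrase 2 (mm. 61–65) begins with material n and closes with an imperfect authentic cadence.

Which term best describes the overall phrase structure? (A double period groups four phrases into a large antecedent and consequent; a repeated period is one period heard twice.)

contrasting period

Phrase 1 ends with a half cadence (weaker) and phrase 2 with an imperfect authentic cadence (stronger): antecedent + consequent = a period.
The two phrases open with different material (m / n), so the period is contrasting.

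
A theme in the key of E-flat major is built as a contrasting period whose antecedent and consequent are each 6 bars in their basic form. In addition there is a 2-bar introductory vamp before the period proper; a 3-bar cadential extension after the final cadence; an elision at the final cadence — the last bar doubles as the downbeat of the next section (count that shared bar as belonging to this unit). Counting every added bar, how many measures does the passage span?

Basic contrasting period: 6 + 6 = 12 bars.
12 (basic form) + 2 (introduction) + 3 (cadential extension) = 17.
The elision shares a bar with the next section but does not change this unit's count.

17 measures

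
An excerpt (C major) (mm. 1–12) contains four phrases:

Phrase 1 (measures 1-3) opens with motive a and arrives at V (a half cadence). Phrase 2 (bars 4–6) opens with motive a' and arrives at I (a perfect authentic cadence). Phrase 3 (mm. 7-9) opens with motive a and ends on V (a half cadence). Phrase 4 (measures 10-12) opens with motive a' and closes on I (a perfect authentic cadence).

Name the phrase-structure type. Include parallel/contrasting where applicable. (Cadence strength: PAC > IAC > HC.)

repeated period

The cadence pattern HC–PAC–HC–PAC is weak–strong twice, and phrases 3–4 restate phrases 1–2: a period heard twice, not a double period (which would end weakly at phrase 2).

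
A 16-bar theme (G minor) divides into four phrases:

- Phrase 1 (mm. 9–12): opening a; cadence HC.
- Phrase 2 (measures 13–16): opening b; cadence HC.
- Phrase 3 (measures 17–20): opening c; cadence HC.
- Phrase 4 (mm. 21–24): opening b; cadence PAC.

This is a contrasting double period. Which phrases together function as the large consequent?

phrases 3 and 4

In a double period the first pair of phrases (ending half cadence) is the large antecedent and the second pair (ending perfect authentic cadence) is the large consequent; the consequent is phrases 3 and 4.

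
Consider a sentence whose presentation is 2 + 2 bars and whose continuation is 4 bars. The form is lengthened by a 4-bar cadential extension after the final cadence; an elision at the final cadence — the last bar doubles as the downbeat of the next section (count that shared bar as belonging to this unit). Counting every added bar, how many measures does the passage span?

12 measures

Basic sentence: 2 + 2 + 4 = 8 bars.
8 (basic form) + 4 (cadential extension) = 12.
The elision shares a bar with the next section but does not change this unit's count.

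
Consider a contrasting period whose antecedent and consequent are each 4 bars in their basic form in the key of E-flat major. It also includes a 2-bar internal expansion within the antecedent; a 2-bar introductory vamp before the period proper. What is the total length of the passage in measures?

Basic contrasting period: 4 + 4 = 8 bars.
8 (basic form) + 2 (internal expansion) + 2 (introduction) = 12.

12 measures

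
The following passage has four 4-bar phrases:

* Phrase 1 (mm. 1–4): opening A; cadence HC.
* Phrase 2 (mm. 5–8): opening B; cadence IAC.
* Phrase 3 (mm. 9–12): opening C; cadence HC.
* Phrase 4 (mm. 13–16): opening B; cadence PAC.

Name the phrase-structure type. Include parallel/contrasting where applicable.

Four phrases in two halves: the first half (mm. 1-8) ends with an imperfect authentic cadence, the second (mm. 9–16) with a perfect authentic cadence — a large antecedent–consequent pair, i.e. a double period.
Phrase 3 begins with different material from phrase 1, making it contrasting.

contrasting double period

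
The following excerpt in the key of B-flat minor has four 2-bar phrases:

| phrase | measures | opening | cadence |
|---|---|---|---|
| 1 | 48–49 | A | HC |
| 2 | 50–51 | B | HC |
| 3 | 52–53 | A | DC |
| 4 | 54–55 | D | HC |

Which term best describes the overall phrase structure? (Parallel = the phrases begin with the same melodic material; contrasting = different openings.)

Phrase 4 ends with a half cadence, no stronger than phrase 2's half cadence, so the four phrases do not form a double period; nor do phrases 3–4 duplicate 1–2, so it is not a repeated period. With no phrase reaching a conclusive cadence, the passage is a phrase group.

phrase group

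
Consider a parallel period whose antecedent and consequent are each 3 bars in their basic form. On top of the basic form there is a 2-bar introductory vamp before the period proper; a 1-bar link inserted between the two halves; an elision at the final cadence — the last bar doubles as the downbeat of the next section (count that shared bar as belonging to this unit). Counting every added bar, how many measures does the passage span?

Basic parallel period: 3 + 3 = 6 bars.
6 (basic form) + 2 (introduction) + 1 (link) = 9.
The elision shares a bar with the next section but does not change this unit's count.

9 measures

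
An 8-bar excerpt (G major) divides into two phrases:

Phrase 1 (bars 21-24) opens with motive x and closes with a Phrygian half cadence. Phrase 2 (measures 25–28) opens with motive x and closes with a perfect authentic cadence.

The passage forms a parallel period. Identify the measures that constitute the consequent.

measures 25–28

The antecedent is the phrase ending with the weaker cadence (Phrygian half cadence, phrase 1) and the consequent the one ending more conclusively (perfect authentic cadence, phrase 2); the consequent is measures 25-28.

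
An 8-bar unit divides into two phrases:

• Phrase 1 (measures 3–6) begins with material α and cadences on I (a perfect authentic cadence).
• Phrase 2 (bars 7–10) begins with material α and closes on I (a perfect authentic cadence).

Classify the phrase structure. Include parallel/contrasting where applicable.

Both phrases have the same opening (α) and the same cadence (perfect authentic cadence): the second is a restatement, not a consequent, so this is a repeated phrase rather than a period.

repeated phrase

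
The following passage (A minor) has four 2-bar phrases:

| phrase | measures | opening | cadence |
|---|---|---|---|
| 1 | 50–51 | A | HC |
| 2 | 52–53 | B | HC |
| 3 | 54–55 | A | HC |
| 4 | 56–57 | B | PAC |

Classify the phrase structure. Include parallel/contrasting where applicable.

parallel double period

Four phrases in two halves: the first half (mm. 50–53) ends with a half cadence, the second (bars 54–57) with a perfect authentic cadence — a large antecedent–consequent pair, i.e. a double period.
Phrase 3 begins with the same material as phrase 1, making it parallel.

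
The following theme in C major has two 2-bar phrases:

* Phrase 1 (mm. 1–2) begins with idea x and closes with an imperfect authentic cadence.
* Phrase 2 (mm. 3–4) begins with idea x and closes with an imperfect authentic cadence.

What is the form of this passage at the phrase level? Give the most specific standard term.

repeated phrase

Both phrases have the same opening (x) and the same cadence (imperfect authentic cadence): the second is a restatement, not a consequent, so this is a repeated phrase rather than a period.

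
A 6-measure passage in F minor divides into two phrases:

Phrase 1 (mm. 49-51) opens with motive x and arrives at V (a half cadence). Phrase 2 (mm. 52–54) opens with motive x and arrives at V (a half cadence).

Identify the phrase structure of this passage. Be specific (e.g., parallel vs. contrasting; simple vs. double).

Both phrases have the same opening (x) and the same cadence (half cadence): the second is a restatement, not a consequent, so this is a repeated phrase rather than a period.

repeated phrase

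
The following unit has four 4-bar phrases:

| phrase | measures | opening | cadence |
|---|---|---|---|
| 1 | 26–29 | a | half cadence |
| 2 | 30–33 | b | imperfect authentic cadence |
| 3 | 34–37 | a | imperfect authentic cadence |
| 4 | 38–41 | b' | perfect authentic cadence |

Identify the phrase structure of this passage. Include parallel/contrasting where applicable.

parallel double period

Four phrases in two halves: the first half (mm. 26–33) ends with an imperfect authentic cadence, the second (mm. 34–41) with a perfect authentic cadence — a large antecedent–consequent pair, i.e. a double period.
Phrase 3 begins with the same material as phrase 1, making it parallel.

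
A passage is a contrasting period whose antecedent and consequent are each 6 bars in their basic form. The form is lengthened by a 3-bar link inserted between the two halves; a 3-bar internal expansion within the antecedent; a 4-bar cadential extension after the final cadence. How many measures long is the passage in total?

Basic contrasting period: 6 + 6 = 12 bars.
12 (basic form) + 3 (link) + 3 (internal expansion) + 4 (cadential extension) = 22.

22 measures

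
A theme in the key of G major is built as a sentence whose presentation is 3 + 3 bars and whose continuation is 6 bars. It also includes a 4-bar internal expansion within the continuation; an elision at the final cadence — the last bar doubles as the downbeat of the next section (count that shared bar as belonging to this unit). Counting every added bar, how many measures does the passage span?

16 measures

Basic sentence: 3 + 3 + 6 = 12 bars.
12 (basic form) + 4 (internal expansion) = 16.
The elision shares a bar with the next section but does not change this unit's count.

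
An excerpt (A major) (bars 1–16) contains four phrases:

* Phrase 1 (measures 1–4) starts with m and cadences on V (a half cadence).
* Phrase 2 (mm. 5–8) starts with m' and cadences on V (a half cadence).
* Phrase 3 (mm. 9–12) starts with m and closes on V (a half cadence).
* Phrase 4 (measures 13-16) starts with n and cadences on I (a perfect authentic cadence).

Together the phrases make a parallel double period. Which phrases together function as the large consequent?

phrases 3 and 4

In a double period the first pair of phrases (ending half cadence) is the large antecedent and the second pair (ending perfect authentic cadence) is the large consequent; the consequent is phrases 3 and 4.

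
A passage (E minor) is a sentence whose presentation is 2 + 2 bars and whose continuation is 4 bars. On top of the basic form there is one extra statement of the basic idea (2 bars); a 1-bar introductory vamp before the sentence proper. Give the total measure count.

11 measures

Basic sentence: 2 + 2 + 4 = 8 bars.
8 (basic form) + 2 (extra statement) + 1 (introduction) = 11.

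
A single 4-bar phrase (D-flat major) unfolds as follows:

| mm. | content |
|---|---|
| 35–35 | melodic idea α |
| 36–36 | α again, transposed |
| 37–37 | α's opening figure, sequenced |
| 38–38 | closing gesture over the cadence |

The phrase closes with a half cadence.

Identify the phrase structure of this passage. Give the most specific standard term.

Basic idea (m. 35) + its repetition (measure 36) form the presentation; fragmentation and cadence (measures 37-38) form the continuation — the 4-bar whole is a sentence.

sentence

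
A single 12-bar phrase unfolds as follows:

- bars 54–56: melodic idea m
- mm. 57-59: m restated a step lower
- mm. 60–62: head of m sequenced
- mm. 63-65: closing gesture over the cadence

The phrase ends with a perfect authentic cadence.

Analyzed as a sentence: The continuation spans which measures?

measures 60–65

After the presentation (mm. 54–59), the continuation covers the fragmentation through the cadence: mm. 60–65.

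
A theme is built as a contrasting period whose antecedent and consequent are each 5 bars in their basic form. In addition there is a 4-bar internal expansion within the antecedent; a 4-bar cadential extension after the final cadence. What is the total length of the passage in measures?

18 measures

Basic contrasting period: 5 + 5 = 10 bars.
10 (basic form) + 4 (internal expansion) + 4 (cadential extension) = 18.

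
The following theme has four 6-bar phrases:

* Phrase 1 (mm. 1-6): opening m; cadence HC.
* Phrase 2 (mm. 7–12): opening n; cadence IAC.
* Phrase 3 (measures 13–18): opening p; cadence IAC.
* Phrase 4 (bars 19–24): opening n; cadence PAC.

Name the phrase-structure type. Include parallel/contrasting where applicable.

Four phrases in two halves: the first half (measures 1-12) ends with an imperfect authentic cadence, the second (mm. 13–24) with a perfect authentic cadence — a large antecedent–consequent pair, i.e. a double period.
Phrase 3 begins with different material from phrase 1, making it contrasting.

contrasting double period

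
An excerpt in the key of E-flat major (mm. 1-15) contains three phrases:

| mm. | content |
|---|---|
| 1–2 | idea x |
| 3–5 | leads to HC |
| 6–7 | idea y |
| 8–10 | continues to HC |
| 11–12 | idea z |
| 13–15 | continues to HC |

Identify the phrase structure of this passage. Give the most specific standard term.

The final phrase closes with a half cadence, which is not stronger than the preceding half cadence; the 3 phrases lack an overall antecedent–consequent design and so form a phrase group.

phrase group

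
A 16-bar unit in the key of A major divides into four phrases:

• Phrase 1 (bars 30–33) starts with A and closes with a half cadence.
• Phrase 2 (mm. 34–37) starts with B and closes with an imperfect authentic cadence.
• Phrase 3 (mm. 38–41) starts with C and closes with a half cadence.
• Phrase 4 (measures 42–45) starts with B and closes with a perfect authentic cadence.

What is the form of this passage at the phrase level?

contrasting double period

Four phrases in two halves: the first half (mm. 30–37) ends with an imperfect authentic cadence, the second (measures 38–45) with a perfect authentic cadence — a large antecedent–consequent pair, i.e. a double period.
Phrase 3 begins with different material from phrase 1, making it contrasting.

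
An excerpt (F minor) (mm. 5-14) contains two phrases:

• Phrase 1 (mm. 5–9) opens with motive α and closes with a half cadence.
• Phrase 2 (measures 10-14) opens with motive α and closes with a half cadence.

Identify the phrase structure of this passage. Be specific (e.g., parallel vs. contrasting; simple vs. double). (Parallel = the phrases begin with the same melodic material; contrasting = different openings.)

Both phrases have the same opening (α) and the same cadence (half cadence): the second is a restatement, not a consequent, so this is a repeated phrase rather than a period.

repeated phrase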